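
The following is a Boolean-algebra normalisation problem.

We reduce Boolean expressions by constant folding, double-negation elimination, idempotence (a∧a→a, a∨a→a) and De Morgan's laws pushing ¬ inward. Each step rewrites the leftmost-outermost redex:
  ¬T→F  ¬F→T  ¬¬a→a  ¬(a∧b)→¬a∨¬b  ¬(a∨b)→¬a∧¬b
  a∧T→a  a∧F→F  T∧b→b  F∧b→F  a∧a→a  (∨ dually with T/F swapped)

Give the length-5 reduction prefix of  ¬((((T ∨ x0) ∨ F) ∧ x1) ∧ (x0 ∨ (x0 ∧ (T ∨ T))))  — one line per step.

  start: ¬((((T ∨ x0) ∨ F) ∧ x1) ∧ (x0 ∨ (x0 ∧ (T ∨ T))))
  →1  ¬(((T ∨ x0) ∨ F) ∧ x1) ∨ ¬(x0 ∨ (x0 ∧ (T ∨ T)))
  →2  (¬((T ∨ x0) ∨ F) ∨ ¬x1) ∨ ¬(x0 ∨ (x0 ∧ (T ∨ T)))
  →3  ((¬(T ∨ x0) ∧ ¬F) ∨ ¬x1) ∨ ¬(x0 ∨ (x0 ∧ (T ∨ T)))
  →4  (((¬T ∧ ¬x0) ∧ ¬F) ∨ ¬x1) ∨ ¬(x0 ∨ (x0 ∧ (T ∨ T)))
  →5  (((F ∧ ¬x0) ∧ ¬F) ∨ ¬x1) ∨ ¬(x0 ∨ (x0 ∧ (T ∨ T)))

Answer: after 5 steps: (((F ∧ ¬x0) ∧ ¬F) ∨ ¬x1) ∨ ¬(x0 ∨ (x0 ∧ (T ∨ T)))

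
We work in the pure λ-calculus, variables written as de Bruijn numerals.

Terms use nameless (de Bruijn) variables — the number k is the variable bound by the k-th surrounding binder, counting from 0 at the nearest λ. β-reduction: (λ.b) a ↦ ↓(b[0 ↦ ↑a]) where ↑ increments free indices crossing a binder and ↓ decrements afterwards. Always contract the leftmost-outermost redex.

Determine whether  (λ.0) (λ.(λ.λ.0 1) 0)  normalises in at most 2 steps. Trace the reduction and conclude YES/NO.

  start: (λ.0) (λ.(λ.λ.0 1) 0)
  step 1: λ.(λ.λ.0 1) 0
  step 2: λ.λ.0 1

Answer: YES — reaches normal form λ.λ.0 1 in 2 ≤ 2 steps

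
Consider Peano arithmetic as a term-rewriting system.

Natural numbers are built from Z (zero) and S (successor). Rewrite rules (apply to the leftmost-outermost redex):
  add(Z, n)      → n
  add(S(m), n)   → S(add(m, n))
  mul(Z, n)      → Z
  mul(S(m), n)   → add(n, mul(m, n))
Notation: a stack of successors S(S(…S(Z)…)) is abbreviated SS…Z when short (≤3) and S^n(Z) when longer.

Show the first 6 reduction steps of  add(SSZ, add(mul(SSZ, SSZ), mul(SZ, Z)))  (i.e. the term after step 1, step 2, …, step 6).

Answer: after 6 steps: S(S(S(add(add(SZ, mul(SZ, SSZ)), mul(SZ, Z)))))

Reduction:
  start: add(SSZ, add(mul(SSZ, SSZ), mul(SZ, Z)))
  [1] S(add(SZ, add(mul(SSZ, SSZ), mul(SZ, Z))))
  [2] S(S(add(Z, add(mul(SSZ, SSZ), mul(SZ, Z)))))
  [3] S(S(add(mul(SSZ, SSZ), mul(SZ, Z))))
  [4] S(S(add(add(SSZ, mul(SZ, SSZ)), mul(SZ, Z))))
  [5] S(S(add(S(add(SZ, mul(SZ, SSZ))), mul(SZ, Z))))
  [6] S(S(S(add(add(SZ, mul(SZ, SSZ)), mul(SZ, Z)))))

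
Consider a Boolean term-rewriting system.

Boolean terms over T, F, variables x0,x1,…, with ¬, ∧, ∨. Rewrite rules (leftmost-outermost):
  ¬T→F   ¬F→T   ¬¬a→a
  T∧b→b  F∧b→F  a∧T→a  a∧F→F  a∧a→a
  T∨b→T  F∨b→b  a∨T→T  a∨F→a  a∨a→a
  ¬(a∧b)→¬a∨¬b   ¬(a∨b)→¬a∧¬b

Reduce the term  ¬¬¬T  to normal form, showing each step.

  start: ¬¬¬T
  [1] ¬T
  [2] F

Answer: normal form = F  (in 2 steps)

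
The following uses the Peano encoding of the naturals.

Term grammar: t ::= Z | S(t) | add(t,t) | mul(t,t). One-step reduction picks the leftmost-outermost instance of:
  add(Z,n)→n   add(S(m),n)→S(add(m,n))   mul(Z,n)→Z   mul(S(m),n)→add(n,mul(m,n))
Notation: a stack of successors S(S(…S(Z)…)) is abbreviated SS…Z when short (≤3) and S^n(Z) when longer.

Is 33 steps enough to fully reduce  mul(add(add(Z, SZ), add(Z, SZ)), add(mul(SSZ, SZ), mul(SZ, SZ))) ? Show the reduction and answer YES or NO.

  start: mul(add(add(Z, SZ), add(Z, SZ)), add(mul(SSZ, SZ), mul(SZ, SZ)))
  [1] mul(add(SZ, add(Z, SZ)), add(mul(SSZ, SZ), mul(SZ, SZ)))
  [2] mul(S(add(Z, add(Z, SZ))), add(mul(SSZ, SZ), mul(SZ, SZ)))
  [3] add(add(mul(SSZ, SZ), mul(SZ, SZ)), mul(add(Z, add(Z, SZ)), add(mul(SSZ, SZ), mul(SZ, SZ))))
  [4] add(add(add(SZ, mul(SZ, SZ)), mul(SZ, SZ)), mul(add(Z, add(Z, SZ)), add(mul(SSZ, SZ), mul(SZ, SZ))))
  [5] add(add(S(add(Z, mul(SZ, SZ))), mul(SZ, SZ)), mul(add(Z, add(Z, SZ)), add(mul(SSZ, SZ), mul(SZ, SZ))))
  [6] add(S(add(add(Z, mul(SZ, SZ)), mul(SZ, SZ))), mul(add(Z, add(Z, SZ)), add(mul(SSZ, SZ), mul(SZ, SZ))))
  [7] S(add(add(add(Z, mul(SZ, SZ)), mul(SZ, SZ)), mul(add(Z, add(Z, SZ)), add(mul(SSZ, SZ), mul(SZ, SZ)))))
  [8] S(add(add(mul(SZ, SZ), mul(SZ, SZ)), mul(add(Z, add(Z, SZ)), add(mul(SSZ, SZ), mul(SZ, SZ)))))
  [9] S(add(add(add(SZ, mul(Z, SZ)), mul(SZ, SZ)), mul(add(Z, add(Z, SZ)), add(mul(SSZ, SZ), mul(SZ, SZ)))))
  [10] S(add(add(S(add(Z, mul(Z, SZ))), mul(SZ, SZ)), mul(add(Z, add(Z, SZ)), add(mul(SSZ, SZ), mul(SZ, SZ)))))
  [11] S(add(S(add(add(Z, mul(Z, SZ)), mul(SZ, SZ))), mul(add(Z, add(Z, SZ)), add(mul(SSZ, SZ), mul(SZ, SZ)))))
  [12] S(S(add(add(add(Z, mul(Z, SZ)), mul(SZ, SZ)), mul(add(Z, add(Z, SZ)), add(mul(SSZ, SZ), mul(SZ, SZ))))))
  [13] S(S(add(add(mul(Z, SZ), mul(SZ, SZ)), mul(add(Z, add(Z, SZ)), add(mul(SSZ, SZ), mul(SZ, SZ))))))
  [14] S(S(add(add(Z, mul(SZ, SZ)), mul(add(Z, add(Z, SZ)), add(mul(SSZ, SZ), mul(SZ, SZ))))))
  [15] S(S(add(mul(SZ, SZ), mul(add(Z, add(Z, SZ)), add(mul(SSZ, SZ), mul(SZ, SZ))))))
  [16] S(S(add(add(SZ, mul(Z, SZ)), mul(add(Z, add(Z, SZ)), add(mul(SSZ, SZ), mul(SZ, SZ))))))
  [17] S(S(add(S(add(Z, mul(Z, SZ))), mul(add(Z, add(Z, SZ)), add(mul(SSZ, SZ), mul(SZ, SZ))))))
  [18] S(S(S(add(add(Z, mul(Z, SZ)), mul(add(Z, add(Z, SZ)), add(mul(SSZ, SZ), mul(SZ, SZ)))))))
  [19] S(S(S(add(mul(Z, SZ), mul(add(Z, add(Z, SZ)), add(mul(SSZ, SZ), mul(SZ, SZ)))))))
  [20] S(S(S(add(Z, mul(add(Z, add(Z, SZ)), add(mul(SSZ, SZ), mul(SZ, SZ)))))))
  [21] S(S(S(mul(add(Z, add(Z, SZ)), add(mul(SSZ, SZ), mul(SZ, SZ))))))
  [22] S(S(S(mul(add(Z, SZ), add(mul(SSZ, SZ), mul(SZ, SZ))))))
  [23] S(S(S(mul(SZ, add(mul(SSZ, SZ), mul(SZ, SZ))))))
  [24] S(S(S(add(add(mul(SSZ, SZ), mul(SZ, SZ)), mul(Z, add(mul(SSZ, SZ), mul(SZ, SZ)))))))
  [25] S(S(S(add(add(add(SZ, mul(SZ, SZ)), mul(SZ, SZ)), mul(Z, add(mul(SSZ, SZ), mul(SZ, SZ)))))))
  [26] S(S(S(add(add(S(add(Z, mul(SZ, SZ))), mul(SZ, SZ)), mul(Z, add(mul(SSZ, SZ), mul(SZ, SZ)))))))
  [27] S(S(S(add(S(add(add(Z, mul(SZ, SZ)), mul(SZ, SZ))), mul(Z, add(mul(SSZ, SZ), mul(SZ, SZ)))))))
  [28] S(S(S(S(add(add(add(Z, mul(SZ, SZ)), mul(SZ, SZ)), mul(Z, add(mul(SSZ, SZ), mul(SZ, SZ))))))))
  [29] S(S(S(S(add(add(mul(SZ, SZ), mul(SZ, SZ)), mul(Z, add(mul(SSZ, SZ), mul(SZ, SZ))))))))
  [30] S(S(S(S(add(add(add(SZ, mul(Z, SZ)), mul(SZ, SZ)), mul(Z, add(mul(SSZ, SZ), mul(SZ, SZ))))))))
  [31] S(S(S(S(add(add(S(add(Z, mul(Z, SZ))), mul(SZ, SZ)), mul(Z, add(mul(SSZ, SZ), mul(SZ, SZ))))))))
  [32] S(S(S(S(add(S(add(add(Z, mul(Z, SZ)), mul(SZ, SZ))), mul(Z, add(mul(SSZ, SZ), mul(SZ, SZ))))))))
  [33] S(S(S(S(S(add(add(add(Z, mul(Z, SZ)), mul(SZ, SZ)), mul(Z, add(mul(SSZ, SZ), mul(SZ, SZ)))))))))

Answer: NO — after 33 steps the term is S(S(S(S(S(add(add(add(Z, mul(Z, SZ)), mul(SZ, SZ)), mul(Z, add(mul(SSZ, SZ), mul(SZ, SZ))))))))), not yet normal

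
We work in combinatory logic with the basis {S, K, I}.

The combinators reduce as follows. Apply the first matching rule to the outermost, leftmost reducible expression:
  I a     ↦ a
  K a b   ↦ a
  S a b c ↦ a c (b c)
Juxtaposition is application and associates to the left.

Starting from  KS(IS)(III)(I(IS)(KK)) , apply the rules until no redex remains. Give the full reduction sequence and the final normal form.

Answer: normal form = SI(S(KK))  (in 5 steps)

Working:
  start: KS(IS)(III)(I(IS)(KK))
  [1] S(III)(I(IS)(KK))
  [2] S(II)(I(IS)(KK))
  [3] SI(I(IS)(KK))
  [4] SI(IS(KK))
  [5] SI(S(KK))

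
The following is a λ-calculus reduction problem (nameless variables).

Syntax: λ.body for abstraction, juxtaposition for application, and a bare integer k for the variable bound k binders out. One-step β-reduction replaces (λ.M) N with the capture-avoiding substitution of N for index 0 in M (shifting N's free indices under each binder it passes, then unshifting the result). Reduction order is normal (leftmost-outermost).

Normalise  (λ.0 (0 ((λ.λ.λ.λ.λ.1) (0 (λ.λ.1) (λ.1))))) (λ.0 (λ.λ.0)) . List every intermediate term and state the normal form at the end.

  start: (λ.0 (0 ((λ.λ.λ.λ.λ.1) (0 (λ.λ.1) (λ.1))))) (λ.0 (λ.λ.0))
  →1  (λ.0 (λ.λ.0)) ((λ.0 (λ.λ.0)) ((λ.λ.λ.λ.λ.1) ((λ.0 (λ.λ.0)) (λ.λ.1) (λ.λ.0 (λ.λ.0)))))
  →2  (λ.0 (λ.λ.0)) ((λ.λ.λ.λ.λ.1) ((λ.0 (λ.λ.0)) (λ.λ.1) (λ.λ.0 (λ.λ.0)))) (λ.λ.0)
  →3  (λ.λ.λ.λ.λ.1) ((λ.0 (λ.λ.0)) (λ.λ.1) (λ.λ.0 (λ.λ.0))) (λ.λ.0) (λ.λ.0)
  →4  (λ.λ.λ.λ.1) (λ.λ.0) (λ.λ.0)
  →5  (λ.λ.λ.1) (λ.λ.0)
  →6  λ.λ.1

Answer: normal form = λ.λ.1  (in 6 steps)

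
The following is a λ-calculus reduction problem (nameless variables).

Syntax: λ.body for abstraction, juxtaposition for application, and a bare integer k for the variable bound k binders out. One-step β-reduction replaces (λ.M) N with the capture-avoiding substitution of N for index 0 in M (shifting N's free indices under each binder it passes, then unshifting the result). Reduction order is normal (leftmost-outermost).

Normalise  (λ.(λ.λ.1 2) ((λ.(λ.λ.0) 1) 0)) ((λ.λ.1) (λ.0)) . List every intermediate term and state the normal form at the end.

  start: (λ.(λ.λ.1 2) ((λ.(λ.λ.0) 1) 0)) ((λ.λ.1) (λ.0))
  →1  (λ.λ.1 ((λ.λ.1) (λ.0))) ((λ.(λ.λ.0) ((λ.λ.1) (λ.0))) ((λ.λ.1) (λ.0)))
  →2  λ.(λ.(λ.λ.0) ((λ.λ.1) (λ.0))) ((λ.λ.1) (λ.0)) ((λ.λ.1) (λ.0))
  →3  λ.(λ.λ.0) ((λ.λ.1) (λ.0)) ((λ.λ.1) (λ.0))
  →4  λ.(λ.0) ((λ.λ.1) (λ.0))
  →5  λ.(λ.λ.1) (λ.0)
  →6  λ.λ.λ.0

Answer: normal form = λ.λ.λ.0  (in 6 steps)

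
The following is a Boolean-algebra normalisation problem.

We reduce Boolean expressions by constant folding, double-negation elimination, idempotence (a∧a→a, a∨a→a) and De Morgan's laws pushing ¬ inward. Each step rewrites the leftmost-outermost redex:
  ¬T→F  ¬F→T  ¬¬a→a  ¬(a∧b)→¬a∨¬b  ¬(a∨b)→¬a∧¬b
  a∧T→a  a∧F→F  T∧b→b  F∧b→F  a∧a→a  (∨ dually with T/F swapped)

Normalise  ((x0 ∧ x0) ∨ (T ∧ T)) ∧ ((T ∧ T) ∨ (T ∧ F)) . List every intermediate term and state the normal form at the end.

Answer: normal form = T  (in 6 steps)

Working:
  start: ((x0 ∧ x0) ∨ (T ∧ T)) ∧ ((T ∧ T) ∨ (T ∧ F))
  step 1: (x0 ∨ (T ∧ T)) ∧ ((T ∧ T) ∨ (T ∧ F))
  step 2: (x0 ∨ T) ∧ ((T ∧ T) ∨ (T ∧ F))
  step 3: T ∧ ((T ∧ T) ∨ (T ∧ F))
  step 4: (T ∧ T) ∨ (T ∧ F)
  step 5: T ∨ (T ∧ F)
  step 6: T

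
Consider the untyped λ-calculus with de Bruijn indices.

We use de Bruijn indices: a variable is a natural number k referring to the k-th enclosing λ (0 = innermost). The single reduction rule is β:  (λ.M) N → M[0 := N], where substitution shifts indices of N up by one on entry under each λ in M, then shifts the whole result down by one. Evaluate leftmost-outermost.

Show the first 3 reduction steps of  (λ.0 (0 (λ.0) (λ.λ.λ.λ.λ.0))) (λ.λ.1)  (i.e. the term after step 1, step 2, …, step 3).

  start: (λ.0 (0 (λ.0) (λ.λ.λ.λ.λ.0))) (λ.λ.1)
  step 1: (λ.λ.1) ((λ.λ.1) (λ.0) (λ.λ.λ.λ.λ.0))
  step 2: λ.(λ.λ.1) (λ.0) (λ.λ.λ.λ.λ.0)
  step 3: λ.(λ.λ.0) (λ.λ.λ.λ.λ.0)

Answer: after 3 steps: λ.(λ.λ.0) (λ.λ.λ.λ.λ.0)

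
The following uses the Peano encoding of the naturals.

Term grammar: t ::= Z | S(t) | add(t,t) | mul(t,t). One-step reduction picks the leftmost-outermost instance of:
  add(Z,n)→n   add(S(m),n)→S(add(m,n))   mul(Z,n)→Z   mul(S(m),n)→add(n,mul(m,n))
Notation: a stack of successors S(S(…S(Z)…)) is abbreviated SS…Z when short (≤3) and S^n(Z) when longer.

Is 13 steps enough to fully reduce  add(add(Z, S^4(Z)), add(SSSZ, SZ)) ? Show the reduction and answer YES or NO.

  start: add(add(Z, S^4(Z)), add(SSSZ, SZ))
  [1] add(S^4(Z), add(SSSZ, SZ))
  [2] S(add(SSSZ, add(SSSZ, SZ)))
  [3] S(S(add(SSZ, add(SSSZ, SZ))))
  [4] S(S(S(add(SZ, add(SSSZ, SZ)))))
  [5] S(S(S(S(add(Z, add(SSSZ, SZ))))))
  [6] S(S(S(S(add(SSSZ, SZ)))))
  [7] S(S(S(S(S(add(SSZ, SZ))))))
  [8] S(S(S(S(S(S(add(SZ, SZ)))))))
  [9] S(S(S(S(S(S(S(add(Z, SZ))))))))
  [10] S^8(Z)

Answer: YES — reaches normal form S^8(Z) in 10 ≤ 13 steps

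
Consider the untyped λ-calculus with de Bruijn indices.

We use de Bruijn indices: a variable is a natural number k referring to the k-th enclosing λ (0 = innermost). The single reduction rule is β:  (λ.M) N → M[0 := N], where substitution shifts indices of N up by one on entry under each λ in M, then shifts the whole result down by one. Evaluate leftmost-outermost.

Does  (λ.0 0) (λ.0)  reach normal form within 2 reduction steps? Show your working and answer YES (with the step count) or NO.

  start: (λ.0 0) (λ.0)
  [1] (λ.0) (λ.0)
  [2] λ.0

Answer: YES — reaches normal form λ.0 in 2 ≤ 2 steps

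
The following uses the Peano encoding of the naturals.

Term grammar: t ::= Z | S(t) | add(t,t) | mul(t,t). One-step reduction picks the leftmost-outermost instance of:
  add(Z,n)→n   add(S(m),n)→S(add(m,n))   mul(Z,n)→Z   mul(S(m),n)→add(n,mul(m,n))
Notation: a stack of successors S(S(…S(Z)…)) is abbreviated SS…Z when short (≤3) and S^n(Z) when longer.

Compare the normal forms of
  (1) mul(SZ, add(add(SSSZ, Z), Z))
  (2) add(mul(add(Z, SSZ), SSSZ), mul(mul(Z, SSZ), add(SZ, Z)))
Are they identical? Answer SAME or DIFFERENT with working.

Term A:
  start: mul(SZ, add(add(SSSZ, Z), Z))
  →1  add(add(add(SSSZ, Z), Z), mul(Z, add(add(SSSZ, Z), Z)))
  →2  add(add(S(add(SSZ, Z)), Z), mul(Z, add(add(SSSZ, Z), Z)))
  →3  add(S(add(add(SSZ, Z), Z)), mul(Z, add(add(SSSZ, Z), Z)))
  →4  S(add(add(add(SSZ, Z), Z), mul(Z, add(add(SSSZ, Z), Z))))
  →5  S(add(add(S(add(SZ, Z)), Z), mul(Z, add(add(SSSZ, Z), Z))))
  →6  S(add(S(add(add(SZ, Z), Z)), mul(Z, add(add(SSSZ, Z), Z))))
  →7  S(S(add(add(add(SZ, Z), Z), mul(Z, add(add(SSSZ, Z), Z)))))
  →8  S(S(add(add(S(add(Z, Z)), Z), mul(Z, add(add(SSSZ, Z), Z)))))
  →9  S(S(add(S(add(add(Z, Z), Z)), mul(Z, add(add(SSSZ, Z), Z)))))
  →10  S(S(S(add(add(add(Z, Z), Z), mul(Z, add(add(SSSZ, Z), Z))))))
  →11  S(S(S(add(add(Z, Z), mul(Z, add(add(SSSZ, Z), Z))))))
  →12  S(S(S(add(Z, mul(Z, add(add(SSSZ, Z), Z))))))
  →13  S(S(S(mul(Z, add(add(SSSZ, Z), Z)))))
  →14  SSSZ

Term B:
  start: add(mul(add(Z, SSZ), SSSZ), mul(mul(Z, SSZ), add(SZ, Z)))
  →1  add(mul(SSZ, SSSZ), mul(mul(Z, SSZ), add(SZ, Z)))
  →2  add(add(SSSZ, mul(SZ, SSSZ)), mul(mul(Z, SSZ), add(SZ, Z)))
  →3  add(S(add(SSZ, mul(SZ, SSSZ))), mul(mul(Z, SSZ), add(SZ, Z)))
  →4  S(add(add(SSZ, mul(SZ, SSSZ)), mul(mul(Z, SSZ), add(SZ, Z))))
  →5  S(add(S(add(SZ, mul(SZ, SSSZ))), mul(mul(Z, SSZ), add(SZ, Z))))
  →6  S(S(add(add(SZ, mul(SZ, SSSZ)), mul(mul(Z, SSZ), add(SZ, Z)))))
  →7  S(S(add(S(add(Z, mul(SZ, SSSZ))), mul(mul(Z, SSZ), add(SZ, Z)))))
  →8  S(S(S(add(add(Z, mul(SZ, SSSZ)), mul(mul(Z, SSZ), add(SZ, Z))))))
  →9  S(S(S(add(mul(SZ, SSSZ), mul(mul(Z, SSZ), add(SZ, Z))))))
  →10  S(S(S(add(add(SSSZ, mul(Z, SSSZ)), mul(mul(Z, SSZ), add(SZ, Z))))))
  →11  S(S(S(add(S(add(SSZ, mul(Z, SSSZ))), mul(mul(Z, SSZ), add(SZ, Z))))))
  →12  S(S(S(S(add(add(SSZ, mul(Z, SSSZ)), mul(mul(Z, SSZ), add(SZ, Z)))))))
  →13  S(S(S(S(add(S(add(SZ, mul(Z, SSSZ))), mul(mul(Z, SSZ), add(SZ, Z)))))))
  →14  S(S(S(S(S(add(add(SZ, mul(Z, SSSZ)), mul(mul(Z, SSZ), add(SZ, Z))))))))
  →15  S(S(S(S(S(add(S(add(Z, mul(Z, SSSZ))), mul(mul(Z, SSZ), add(SZ, Z))))))))
  →16  S(S(S(S(S(S(add(add(Z, mul(Z, SSSZ)), mul(mul(Z, SSZ), add(SZ, Z)))))))))
  →17  S(S(S(S(S(S(add(mul(Z, SSSZ), mul(mul(Z, SSZ), add(SZ, Z)))))))))
  →18  S(S(S(S(S(S(add(Z, mul(mul(Z, SSZ), add(SZ, Z)))))))))
  →19  S(S(S(S(S(S(mul(mul(Z, SSZ), add(SZ, Z))))))))
  →20  S(S(S(S(S(S(mul(Z, add(SZ, Z))))))))
  →21  S^6(Z)

Answer: DIFFERENT — A ⇓ SSSZ, B ⇓ S^6(Z)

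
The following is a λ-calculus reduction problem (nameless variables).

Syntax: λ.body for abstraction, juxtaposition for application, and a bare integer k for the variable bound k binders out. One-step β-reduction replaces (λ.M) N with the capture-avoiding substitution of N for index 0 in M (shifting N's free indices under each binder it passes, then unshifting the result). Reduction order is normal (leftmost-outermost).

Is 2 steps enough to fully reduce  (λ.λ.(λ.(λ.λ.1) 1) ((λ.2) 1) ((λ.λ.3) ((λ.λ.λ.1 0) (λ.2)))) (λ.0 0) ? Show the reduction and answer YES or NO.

Answer: NO — after 2 steps the term is λ.(λ.λ.1) 0 ((λ.λ.λ.0 0) ((λ.λ.λ.1 0) (λ.λ.0 0))), not yet normal

Derivation:
  start: (λ.λ.(λ.(λ.λ.1) 1) ((λ.2) 1) ((λ.λ.3) ((λ.λ.λ.1 0) (λ.2)))) (λ.0 0)
  step 1: λ.(λ.(λ.λ.1) 1) ((λ.λ.0 0) (λ.0 0)) ((λ.λ.λ.0 0) ((λ.λ.λ.1 0) (λ.λ.0 0)))
  step 2: λ.(λ.λ.1) 0 ((λ.λ.λ.0 0) ((λ.λ.λ.1 0) (λ.λ.0 0)))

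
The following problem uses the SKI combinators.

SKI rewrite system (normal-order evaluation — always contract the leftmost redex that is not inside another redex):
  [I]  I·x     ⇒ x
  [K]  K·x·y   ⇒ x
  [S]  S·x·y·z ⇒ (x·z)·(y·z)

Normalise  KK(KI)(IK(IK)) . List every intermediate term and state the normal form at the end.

  start: KK(KI)(IK(IK))
  →1  K(IK(IK))
  →2  K(K(IK))
  →3  K(KK)

Answer: normal form = K(KK)  (in 3 steps)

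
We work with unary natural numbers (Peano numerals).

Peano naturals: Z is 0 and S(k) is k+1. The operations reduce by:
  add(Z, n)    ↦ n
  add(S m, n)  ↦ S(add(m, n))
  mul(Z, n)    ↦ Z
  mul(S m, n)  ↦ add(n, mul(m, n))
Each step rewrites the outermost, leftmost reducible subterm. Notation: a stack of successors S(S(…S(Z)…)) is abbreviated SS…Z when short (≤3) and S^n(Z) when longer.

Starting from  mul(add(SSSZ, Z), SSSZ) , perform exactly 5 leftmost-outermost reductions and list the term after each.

Answer: after 5 steps: S(S(S(add(Z, mul(add(SSZ, Z), SSSZ)))))

Reduction:
  start: mul(add(SSSZ, Z), SSSZ)
  [1] mul(S(add(SSZ, Z)), SSSZ)
  [2] add(SSSZ, mul(add(SSZ, Z), SSSZ))
  [3] S(add(SSZ, mul(add(SSZ, Z), SSSZ)))
  [4] S(S(add(SZ, mul(add(SSZ, Z), SSSZ))))
  [5] S(S(S(add(Z, mul(add(SSZ, Z), SSSZ)))))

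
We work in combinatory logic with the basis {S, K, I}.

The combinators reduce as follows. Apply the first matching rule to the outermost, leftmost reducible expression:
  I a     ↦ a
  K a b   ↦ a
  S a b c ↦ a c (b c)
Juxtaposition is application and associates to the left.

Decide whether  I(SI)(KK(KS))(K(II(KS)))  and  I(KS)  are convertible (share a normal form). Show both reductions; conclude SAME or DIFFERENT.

Term A:
  start: I(SI)(KK(KS))(K(II(KS)))
  step 1: SI(KK(KS))(K(II(KS)))
  step 2: I(K(II(KS)))(KK(KS)(K(II(KS))))
  step 3: K(II(KS))(KK(KS)(K(II(KS))))
  step 4: II(KS)
  step 5: I(KS)
  step 6: KS

Term B:
  start: I(KS)
  step 1: KS

Answer: SAME — A ⇓ KS, B ⇓ KS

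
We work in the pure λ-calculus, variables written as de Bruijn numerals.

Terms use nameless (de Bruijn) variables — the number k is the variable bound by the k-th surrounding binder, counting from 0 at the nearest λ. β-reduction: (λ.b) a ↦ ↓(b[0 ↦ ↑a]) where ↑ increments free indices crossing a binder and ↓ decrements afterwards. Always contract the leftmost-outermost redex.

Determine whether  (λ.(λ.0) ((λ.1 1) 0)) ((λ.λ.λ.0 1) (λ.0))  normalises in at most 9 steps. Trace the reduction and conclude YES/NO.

  start: (λ.(λ.0) ((λ.1 1) 0)) ((λ.λ.λ.0 1) (λ.0))
  [1] (λ.0) ((λ.(λ.λ.λ.0 1) (λ.0) ((λ.λ.λ.0 1) (λ.0))) ((λ.λ.λ.0 1) (λ.0)))
  [2] (λ.(λ.λ.λ.0 1) (λ.0) ((λ.λ.λ.0 1) (λ.0))) ((λ.λ.λ.0 1) (λ.0))
  [3] (λ.λ.λ.0 1) (λ.0) ((λ.λ.λ.0 1) (λ.0))
  [4] (λ.λ.0 1) ((λ.λ.λ.0 1) (λ.0))
  [5] λ.0 ((λ.λ.λ.0 1) (λ.0))
  [6] λ.0 (λ.λ.0 1)

Answer: YES — reaches normal form λ.0 (λ.λ.0 1) in 6 ≤ 9 steps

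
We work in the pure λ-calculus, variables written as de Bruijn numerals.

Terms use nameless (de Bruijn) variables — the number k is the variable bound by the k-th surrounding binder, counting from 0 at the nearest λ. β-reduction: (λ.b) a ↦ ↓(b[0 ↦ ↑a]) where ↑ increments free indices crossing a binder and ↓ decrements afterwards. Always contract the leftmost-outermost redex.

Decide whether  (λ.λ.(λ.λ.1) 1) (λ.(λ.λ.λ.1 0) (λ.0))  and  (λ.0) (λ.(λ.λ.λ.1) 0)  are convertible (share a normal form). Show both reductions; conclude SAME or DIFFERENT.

Term A:
  start: (λ.λ.(λ.λ.1) 1) (λ.(λ.λ.λ.1 0) (λ.0))
  →1  λ.(λ.λ.1) (λ.(λ.λ.λ.1 0) (λ.0))
  →2  λ.λ.λ.(λ.λ.λ.1 0) (λ.0)
  →3  λ.λ.λ.λ.λ.1 0

Term B:
  start: (λ.0) (λ.(λ.λ.λ.1) 0)
  →1  λ.(λ.λ.λ.1) 0
  →2  λ.λ.λ.1

Answer: DIFFERENT — A ⇓ λ.λ.λ.λ.λ.1 0, B ⇓ λ.λ.λ.1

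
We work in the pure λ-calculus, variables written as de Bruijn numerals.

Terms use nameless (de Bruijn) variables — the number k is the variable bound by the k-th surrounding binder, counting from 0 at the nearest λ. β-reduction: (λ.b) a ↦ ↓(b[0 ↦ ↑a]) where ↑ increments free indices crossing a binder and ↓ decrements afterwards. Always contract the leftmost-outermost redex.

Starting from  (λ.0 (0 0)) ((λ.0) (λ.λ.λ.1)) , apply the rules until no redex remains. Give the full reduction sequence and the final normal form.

Answer: normal form = λ.λ.1  (in 3 steps)

Reduction:
  start: (λ.0 (0 0)) ((λ.0) (λ.λ.λ.1))
  step 1: (λ.0) (λ.λ.λ.1) ((λ.0) (λ.λ.λ.1) ((λ.0) (λ.λ.λ.1)))
  step 2: (λ.λ.λ.1) ((λ.0) (λ.λ.λ.1) ((λ.0) (λ.λ.λ.1)))
  step 3: λ.λ.1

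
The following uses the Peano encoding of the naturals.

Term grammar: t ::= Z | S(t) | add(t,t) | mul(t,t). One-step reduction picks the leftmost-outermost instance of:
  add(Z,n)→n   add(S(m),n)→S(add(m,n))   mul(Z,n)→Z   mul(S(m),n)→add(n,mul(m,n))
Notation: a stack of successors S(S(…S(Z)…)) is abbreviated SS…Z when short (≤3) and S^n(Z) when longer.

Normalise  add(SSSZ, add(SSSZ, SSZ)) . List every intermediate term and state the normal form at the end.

Answer: normal form = S^8(Z)  (in 8 steps)

Working:
  start: add(SSSZ, add(SSSZ, SSZ))
  →1  S(add(SSZ, add(SSSZ, SSZ)))
  →2  S(S(add(SZ, add(SSSZ, SSZ))))
  →3  S(S(S(add(Z, add(SSSZ, SSZ)))))
  →4  S(S(S(add(SSSZ, SSZ))))
  →5  S(S(S(S(add(SSZ, SSZ)))))
  →6  S(S(S(S(S(add(SZ, SSZ))))))
  →7  S(S(S(S(S(S(add(Z, SSZ)))))))
  →8  S^8(Z)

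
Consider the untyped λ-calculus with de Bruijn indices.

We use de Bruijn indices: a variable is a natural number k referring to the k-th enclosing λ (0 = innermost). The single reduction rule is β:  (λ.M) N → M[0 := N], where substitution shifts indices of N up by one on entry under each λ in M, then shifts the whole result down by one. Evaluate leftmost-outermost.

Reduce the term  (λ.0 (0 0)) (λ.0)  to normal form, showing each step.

Answer: normal form = λ.0  (in 3 steps)

Working:
  start: (λ.0 (0 0)) (λ.0)
  [1] (λ.0) ((λ.0) (λ.0))
  [2] (λ.0) (λ.0)
  [3] λ.0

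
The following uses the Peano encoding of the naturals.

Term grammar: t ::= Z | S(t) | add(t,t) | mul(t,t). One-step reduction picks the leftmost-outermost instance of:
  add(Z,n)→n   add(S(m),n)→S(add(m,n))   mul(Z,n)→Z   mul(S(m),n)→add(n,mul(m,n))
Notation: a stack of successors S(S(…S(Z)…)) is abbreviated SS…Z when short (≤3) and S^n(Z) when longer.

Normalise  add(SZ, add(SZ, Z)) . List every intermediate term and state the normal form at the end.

Answer: normal form = SSZ  (in 4 steps)

Working:
  start: add(SZ, add(SZ, Z))
  step 1: S(add(Z, add(SZ, Z)))
  step 2: S(add(SZ, Z))
  step 3: S(S(add(Z, Z)))
  step 4: SSZ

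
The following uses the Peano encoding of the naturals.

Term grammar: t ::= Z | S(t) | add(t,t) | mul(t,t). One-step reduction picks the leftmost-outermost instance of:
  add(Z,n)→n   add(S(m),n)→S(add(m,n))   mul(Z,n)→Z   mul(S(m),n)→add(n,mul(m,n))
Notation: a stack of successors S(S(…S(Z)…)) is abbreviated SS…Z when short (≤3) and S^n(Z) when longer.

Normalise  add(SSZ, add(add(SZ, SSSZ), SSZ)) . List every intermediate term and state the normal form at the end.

  start: add(SSZ, add(add(SZ, SSSZ), SSZ))
  step 1: S(add(SZ, add(add(SZ, SSSZ), SSZ)))
  step 2: S(S(add(Z, add(add(SZ, SSSZ), SSZ))))
  step 3: S(S(add(add(SZ, SSSZ), SSZ)))
  step 4: S(S(add(S(add(Z, SSSZ)), SSZ)))
  step 5: S(S(S(add(add(Z, SSSZ), SSZ))))
  step 6: S(S(S(add(SSSZ, SSZ))))
  step 7: S(S(S(S(add(SSZ, SSZ)))))
  step 8: S(S(S(S(S(add(SZ, SSZ))))))
  step 9: S(S(S(S(S(S(add(Z, SSZ)))))))
  step 10: S^8(Z)

Answer: normal form = S^8(Z)  (in 10 steps)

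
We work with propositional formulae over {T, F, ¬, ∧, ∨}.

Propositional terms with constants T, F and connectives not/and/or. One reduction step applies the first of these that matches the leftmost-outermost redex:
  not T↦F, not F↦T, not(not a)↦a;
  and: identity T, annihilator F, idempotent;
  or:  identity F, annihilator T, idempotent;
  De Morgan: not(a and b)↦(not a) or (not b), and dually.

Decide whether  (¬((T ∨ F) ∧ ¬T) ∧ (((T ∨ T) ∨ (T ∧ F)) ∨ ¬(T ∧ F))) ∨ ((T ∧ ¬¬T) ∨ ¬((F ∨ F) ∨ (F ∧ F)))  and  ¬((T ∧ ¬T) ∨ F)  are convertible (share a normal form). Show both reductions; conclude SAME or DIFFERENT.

Term A:
  start: (¬((T ∨ F) ∧ ¬T) ∧ (((T ∨ T) ∨ (T ∧ F)) ∨ ¬(T ∧ F))) ∨ ((T ∧ ¬¬T) ∨ ¬((F ∨ F) ∨ (F ∧ F)))
  →1  ((¬(T ∨ F) ∨ ¬¬T) ∧ (((T ∨ T) ∨ (T ∧ F)) ∨ ¬(T ∧ F))) ∨ ((T ∧ ¬¬T) ∨ ¬((F ∨ F) ∨ (F ∧ F)))
  →2  (((¬T ∧ ¬F) ∨ ¬¬T) ∧ (((T ∨ T) ∨ (T ∧ F)) ∨ ¬(T ∧ F))) ∨ ((T ∧ ¬¬T) ∨ ¬((F ∨ F) ∨ (F ∧ F)))
  →3  (((F ∧ ¬F) ∨ ¬¬T) ∧ (((T ∨ T) ∨ (T ∧ F)) ∨ ¬(T ∧ F))) ∨ ((T ∧ ¬¬T) ∨ ¬((F ∨ F) ∨ (F ∧ F)))
  →4  ((F ∨ ¬¬T) ∧ (((T ∨ T) ∨ (T ∧ F)) ∨ ¬(T ∧ F))) ∨ ((T ∧ ¬¬T) ∨ ¬((F ∨ F) ∨ (F ∧ F)))
  →5  (¬¬T ∧ (((T ∨ T) ∨ (T ∧ F)) ∨ ¬(T ∧ F))) ∨ ((T ∧ ¬¬T) ∨ ¬((F ∨ F) ∨ (F ∧ F)))
  →6  (T ∧ (((T ∨ T) ∨ (T ∧ F)) ∨ ¬(T ∧ F))) ∨ ((T ∧ ¬¬T) ∨ ¬((F ∨ F) ∨ (F ∧ F)))
  →7  (((T ∨ T) ∨ (T ∧ F)) ∨ ¬(T ∧ F)) ∨ ((T ∧ ¬¬T) ∨ ¬((F ∨ F) ∨ (F ∧ F)))
  →8  ((T ∨ (T ∧ F)) ∨ ¬(T ∧ F)) ∨ ((T ∧ ¬¬T) ∨ ¬((F ∨ F) ∨ (F ∧ F)))
  →9  (T ∨ ¬(T ∧ F)) ∨ ((T ∧ ¬¬T) ∨ ¬((F ∨ F) ∨ (F ∧ F)))
  →10  T ∨ ((T ∧ ¬¬T) ∨ ¬((F ∨ F) ∨ (F ∧ F)))
  →11  T

Term B:
  start: ¬((T ∧ ¬T) ∨ F)
  →1  ¬(T ∧ ¬T) ∧ ¬F
  →2  (¬T ∨ ¬¬T) ∧ ¬F
  →3  (F ∨ ¬¬T) ∧ ¬F
  →4  ¬¬T ∧ ¬F
  →5  T ∧ ¬F
  →6  ¬F
  →7  T

Answer: SAME — A ⇓ T, B ⇓ T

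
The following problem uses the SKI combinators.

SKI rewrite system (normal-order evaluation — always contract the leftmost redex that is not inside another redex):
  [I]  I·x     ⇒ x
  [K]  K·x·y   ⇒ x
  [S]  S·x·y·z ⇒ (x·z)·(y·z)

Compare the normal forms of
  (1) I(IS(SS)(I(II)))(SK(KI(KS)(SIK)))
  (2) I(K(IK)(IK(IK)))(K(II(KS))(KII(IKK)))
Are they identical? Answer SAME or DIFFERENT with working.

Term A:
  start: I(IS(SS)(I(II)))(SK(KI(KS)(SIK)))
  [1] IS(SS)(I(II))(SK(KI(KS)(SIK)))
  [2] S(SS)(I(II))(SK(KI(KS)(SIK)))
  [3] SS(SK(KI(KS)(SIK)))(I(II)(SK(KI(KS)(SIK))))
  [4] S(I(II)(SK(KI(KS)(SIK))))(SK(KI(KS)(SIK))(I(II)(SK(KI(KS)(SIK)))))
  [5] S(II(SK(KI(KS)(SIK))))(SK(KI(KS)(SIK))(I(II)(SK(KI(KS)(SIK)))))
  [6] S(I(SK(KI(KS)(SIK))))(SK(KI(KS)(SIK))(I(II)(SK(KI(KS)(SIK)))))
  [7] S(SK(KI(KS)(SIK)))(SK(KI(KS)(SIK))(I(II)(SK(KI(KS)(SIK)))))
  [8] S(SK(I(SIK)))(SK(KI(KS)(SIK))(I(II)(SK(KI(KS)(SIK)))))
  [9] S(SK(SIK))(SK(KI(KS)(SIK))(I(II)(SK(KI(KS)(SIK)))))
  [10] S(SK(SIK))(K(I(II)(SK(KI(KS)(SIK))))(KI(KS)(SIK)(I(II)(SK(KI(KS)(SIK))))))
  [11] S(SK(SIK))(I(II)(SK(KI(KS)(SIK))))
  [12] S(SK(SIK))(II(SK(KI(KS)(SIK))))
  [13] S(SK(SIK))(I(SK(KI(KS)(SIK))))
  [14] S(SK(SIK))(SK(KI(KS)(SIK)))
  [15] S(SK(SIK))(SK(I(SIK)))
  [16] S(SK(SIK))(SK(SIK))

Term B:
  start: I(K(IK)(IK(IK)))(K(II(KS))(KII(IKK)))
  [1] K(IK)(IK(IK))(K(II(KS))(KII(IKK)))
  [2] IK(K(II(KS))(KII(IKK)))
  [3] K(K(II(KS))(KII(IKK)))
  [4] K(II(KS))
  [5] K(I(KS))
  [6] K(KS)

Answer: DIFFERENT — A ⇓ S(SK(SIK))(SK(SIK)), B ⇓ K(KS)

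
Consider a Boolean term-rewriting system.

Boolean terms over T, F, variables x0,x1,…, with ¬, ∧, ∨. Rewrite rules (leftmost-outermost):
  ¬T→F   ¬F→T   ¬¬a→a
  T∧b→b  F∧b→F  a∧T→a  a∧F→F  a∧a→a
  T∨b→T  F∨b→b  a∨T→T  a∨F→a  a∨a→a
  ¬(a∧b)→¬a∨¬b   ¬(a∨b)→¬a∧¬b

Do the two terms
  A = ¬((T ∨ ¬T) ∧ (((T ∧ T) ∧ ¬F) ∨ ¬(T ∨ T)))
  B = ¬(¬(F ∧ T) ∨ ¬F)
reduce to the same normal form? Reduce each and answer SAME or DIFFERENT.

Answer: SAME — A ⇓ F, B ⇓ F

Reduction:
Term A:
  start: ¬((T ∨ ¬T) ∧ (((T ∧ T) ∧ ¬F) ∨ ¬(T ∨ T)))
  [1] ¬(T ∨ ¬T) ∨ ¬(((T ∧ T) ∧ ¬F) ∨ ¬(T ∨ T))
  [2] (¬T ∧ ¬¬T) ∨ ¬(((T ∧ T) ∧ ¬F) ∨ ¬(T ∨ T))
  [3] (F ∧ ¬¬T) ∨ ¬(((T ∧ T) ∧ ¬F) ∨ ¬(T ∨ T))
  [4] F ∨ ¬(((T ∧ T) ∧ ¬F) ∨ ¬(T ∨ T))
  [5] ¬(((T ∧ T) ∧ ¬F) ∨ ¬(T ∨ T))
  [6] ¬((T ∧ T) ∧ ¬F) ∧ ¬¬(T ∨ T)
  [7] (¬(T ∧ T) ∨ ¬¬F) ∧ ¬¬(T ∨ T)
  [8] ((¬T ∨ ¬T) ∨ ¬¬F) ∧ ¬¬(T ∨ T)
  [9] (¬T ∨ ¬¬F) ∧ ¬¬(T ∨ T)
  [10] (F ∨ ¬¬F) ∧ ¬¬(T ∨ T)
  [11] ¬¬F ∧ ¬¬(T ∨ T)
  [12] F ∧ ¬¬(T ∨ T)
  [13] F

Term B:
  start: ¬(¬(F ∧ T) ∨ ¬F)
  [1] ¬¬(F ∧ T) ∧ ¬¬F
  [2] (F ∧ T) ∧ ¬¬F
  [3] F ∧ ¬¬F
  [4] F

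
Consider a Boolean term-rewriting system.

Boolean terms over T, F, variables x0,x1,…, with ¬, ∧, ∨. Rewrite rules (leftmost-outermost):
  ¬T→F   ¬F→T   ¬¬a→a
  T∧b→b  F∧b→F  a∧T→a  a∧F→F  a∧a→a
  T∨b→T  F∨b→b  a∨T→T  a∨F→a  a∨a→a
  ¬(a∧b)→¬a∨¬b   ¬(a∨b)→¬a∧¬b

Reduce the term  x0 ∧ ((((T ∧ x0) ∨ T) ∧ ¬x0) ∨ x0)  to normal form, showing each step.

Answer: normal form = x0 ∧ (¬x0 ∨ x0)  (in 2 steps)

Reduction:
  start: x0 ∧ ((((T ∧ x0) ∨ T) ∧ ¬x0) ∨ x0)
  →1  x0 ∧ ((T ∧ ¬x0) ∨ x0)
  →2  x0 ∧ (¬x0 ∨ x0)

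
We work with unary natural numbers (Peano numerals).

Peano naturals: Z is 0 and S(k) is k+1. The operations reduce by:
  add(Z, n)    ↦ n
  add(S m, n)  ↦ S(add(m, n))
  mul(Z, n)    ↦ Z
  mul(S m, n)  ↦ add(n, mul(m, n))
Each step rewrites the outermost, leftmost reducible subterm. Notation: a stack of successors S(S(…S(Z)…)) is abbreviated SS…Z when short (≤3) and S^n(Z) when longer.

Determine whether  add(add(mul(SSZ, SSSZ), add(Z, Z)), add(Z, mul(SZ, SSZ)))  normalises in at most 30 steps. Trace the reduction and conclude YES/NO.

  start: add(add(mul(SSZ, SSSZ), add(Z, Z)), add(Z, mul(SZ, SSZ)))
  step 1: add(add(add(SSSZ, mul(SZ, SSSZ)), add(Z, Z)), add(Z, mul(SZ, SSZ)))
  step 2: add(add(S(add(SSZ, mul(SZ, SSSZ))), add(Z, Z)), add(Z, mul(SZ, SSZ)))
  step 3: add(S(add(add(SSZ, mul(SZ, SSSZ)), add(Z, Z))), add(Z, mul(SZ, SSZ)))
  step 4: S(add(add(add(SSZ, mul(SZ, SSSZ)), add(Z, Z)), add(Z, mul(SZ, SSZ))))
  step 5: S(add(add(S(add(SZ, mul(SZ, SSSZ))), add(Z, Z)), add(Z, mul(SZ, SSZ))))
  step 6: S(add(S(add(add(SZ, mul(SZ, SSSZ)), add(Z, Z))), add(Z, mul(SZ, SSZ))))
  step 7: S(S(add(add(add(SZ, mul(SZ, SSSZ)), add(Z, Z)), add(Z, mul(SZ, SSZ)))))
  step 8: S(S(add(add(S(add(Z, mul(SZ, SSSZ))), add(Z, Z)), add(Z, mul(SZ, SSZ)))))
  step 9: S(S(add(S(add(add(Z, mul(SZ, SSSZ)), add(Z, Z))), add(Z, mul(SZ, SSZ)))))
  step 10: S(S(S(add(add(add(Z, mul(SZ, SSSZ)), add(Z, Z)), add(Z, mul(SZ, SSZ))))))
  step 11: S(S(S(add(add(mul(SZ, SSSZ), add(Z, Z)), add(Z, mul(SZ, SSZ))))))
  step 12: S(S(S(add(add(add(SSSZ, mul(Z, SSSZ)), add(Z, Z)), add(Z, mul(SZ, SSZ))))))
  step 13: S(S(S(add(add(S(add(SSZ, mul(Z, SSSZ))), add(Z, Z)), add(Z, mul(SZ, SSZ))))))
  step 14: S(S(S(add(S(add(add(SSZ, mul(Z, SSSZ)), add(Z, Z))), add(Z, mul(SZ, SSZ))))))
  step 15: S(S(S(S(add(add(add(SSZ, mul(Z, SSSZ)), add(Z, Z)), add(Z, mul(SZ, SSZ)))))))
  step 16: S(S(S(S(add(add(S(add(SZ, mul(Z, SSSZ))), add(Z, Z)), add(Z, mul(SZ, SSZ)))))))
  step 17: S(S(S(S(add(S(add(add(SZ, mul(Z, SSSZ)), add(Z, Z))), add(Z, mul(SZ, SSZ)))))))
  step 18: S(S(S(S(S(add(add(add(SZ, mul(Z, SSSZ)), add(Z, Z)), add(Z, mul(SZ, SSZ))))))))
  step 19: S(S(S(S(S(add(add(S(add(Z, mul(Z, SSSZ))), add(Z, Z)), add(Z, mul(SZ, SSZ))))))))
  step 20: S(S(S(S(S(add(S(add(add(Z, mul(Z, SSSZ)), add(Z, Z))), add(Z, mul(SZ, SSZ))))))))
  step 21: S(S(S(S(S(S(add(add(add(Z, mul(Z, SSSZ)), add(Z, Z)), add(Z, mul(SZ, SSZ)))))))))
  step 22: S(S(S(S(S(S(add(add(mul(Z, SSSZ), add(Z, Z)), add(Z, mul(SZ, SSZ)))))))))
  step 23: S(S(S(S(S(S(add(add(Z, add(Z, Z)), add(Z, mul(SZ, SSZ)))))))))
  step 24: S(S(S(S(S(S(add(add(Z, Z), add(Z, mul(SZ, SSZ)))))))))
  step 25: S(S(S(S(S(S(add(Z, add(Z, mul(SZ, SSZ)))))))))
  step 26: S(S(S(S(S(S(add(Z, mul(SZ, SSZ))))))))
  step 27: S(S(S(S(S(S(mul(SZ, SSZ)))))))
  step 28: S(S(S(S(S(S(add(SSZ, mul(Z, SSZ))))))))
  step 29: S(S(S(S(S(S(S(add(SZ, mul(Z, SSZ)))))))))
  step 30: S(S(S(S(S(S(S(S(add(Z, mul(Z, SSZ))))))))))

Answer: NO — after 30 steps the term is S(S(S(S(S(S(S(S(add(Z, mul(Z, SSZ)))))))))), not yet normal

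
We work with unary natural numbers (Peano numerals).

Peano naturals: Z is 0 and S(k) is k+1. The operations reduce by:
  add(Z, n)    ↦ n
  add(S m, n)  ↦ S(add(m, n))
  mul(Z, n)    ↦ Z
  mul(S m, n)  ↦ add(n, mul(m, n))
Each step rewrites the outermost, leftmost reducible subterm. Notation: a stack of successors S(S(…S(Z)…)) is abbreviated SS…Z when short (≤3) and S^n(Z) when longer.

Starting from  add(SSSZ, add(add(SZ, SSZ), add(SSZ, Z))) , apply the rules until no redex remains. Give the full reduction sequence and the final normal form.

Answer: normal form = S^8(Z)  (in 13 steps)

Reduction:
  start: add(SSSZ, add(add(SZ, SSZ), add(SSZ, Z)))
  →1  S(add(SSZ, add(add(SZ, SSZ), add(SSZ, Z))))
  →2  S(S(add(SZ, add(add(SZ, SSZ), add(SSZ, Z)))))
  →3  S(S(S(add(Z, add(add(SZ, SSZ), add(SSZ, Z))))))
  →4  S(S(S(add(add(SZ, SSZ), add(SSZ, Z)))))
  →5  S(S(S(add(S(add(Z, SSZ)), add(SSZ, Z)))))
  →6  S(S(S(S(add(add(Z, SSZ), add(SSZ, Z))))))
  →7  S(S(S(S(add(SSZ, add(SSZ, Z))))))
  →8  S(S(S(S(S(add(SZ, add(SSZ, Z)))))))
  →9  S(S(S(S(S(S(add(Z, add(SSZ, Z))))))))
  →10  S(S(S(S(S(S(add(SSZ, Z)))))))
  →11  S(S(S(S(S(S(S(add(SZ, Z))))))))
  →12  S(S(S(S(S(S(S(S(add(Z, Z)))))))))
  →13  S^8(Z)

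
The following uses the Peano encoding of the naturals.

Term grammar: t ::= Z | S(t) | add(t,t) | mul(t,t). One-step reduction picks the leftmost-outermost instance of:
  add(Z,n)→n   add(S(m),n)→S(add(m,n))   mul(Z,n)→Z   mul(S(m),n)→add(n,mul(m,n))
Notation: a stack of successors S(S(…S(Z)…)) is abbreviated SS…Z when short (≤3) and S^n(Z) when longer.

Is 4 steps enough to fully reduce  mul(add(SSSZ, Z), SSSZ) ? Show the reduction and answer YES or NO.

  start: mul(add(SSSZ, Z), SSSZ)
  step 1: mul(S(add(SSZ, Z)), SSSZ)
  step 2: add(SSSZ, mul(add(SSZ, Z), SSSZ))
  step 3: S(add(SSZ, mul(add(SSZ, Z), SSSZ)))
  step 4: S(S(add(SZ, mul(add(SSZ, Z), SSSZ))))

Answer: NO — after 4 steps the term is S(S(add(SZ, mul(add(SSZ, Z), SSSZ)))), not yet normal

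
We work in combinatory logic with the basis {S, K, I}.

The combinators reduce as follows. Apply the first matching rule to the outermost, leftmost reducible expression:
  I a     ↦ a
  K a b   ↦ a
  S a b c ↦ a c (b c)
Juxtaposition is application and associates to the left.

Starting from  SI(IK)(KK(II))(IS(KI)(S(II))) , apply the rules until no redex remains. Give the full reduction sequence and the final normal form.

  start: SI(IK)(KK(II))(IS(KI)(S(II)))
  →1  I(KK(II))(IK(KK(II)))(IS(KI)(S(II)))
  →2  KK(II)(IK(KK(II)))(IS(KI)(S(II)))
  →3  K(IK(KK(II)))(IS(KI)(S(II)))
  →4  IK(KK(II))
  →5  K(KK(II))
  →6  KK

Answer: normal form = KK  (in 6 steps)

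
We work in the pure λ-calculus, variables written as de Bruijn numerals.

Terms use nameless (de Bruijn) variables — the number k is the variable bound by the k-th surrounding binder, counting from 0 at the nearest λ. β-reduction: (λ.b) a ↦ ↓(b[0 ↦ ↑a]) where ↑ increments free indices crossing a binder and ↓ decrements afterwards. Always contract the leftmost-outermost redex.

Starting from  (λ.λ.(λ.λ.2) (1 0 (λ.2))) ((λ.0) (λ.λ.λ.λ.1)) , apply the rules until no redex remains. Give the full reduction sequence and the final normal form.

  start: (λ.λ.(λ.λ.2) (1 0 (λ.2))) ((λ.0) (λ.λ.λ.λ.1))
  step 1: λ.(λ.λ.2) ((λ.0) (λ.λ.λ.λ.1) 0 (λ.(λ.0) (λ.λ.λ.λ.1)))
  step 2: λ.λ.1

Answer: normal form = λ.λ.1  (in 2 steps)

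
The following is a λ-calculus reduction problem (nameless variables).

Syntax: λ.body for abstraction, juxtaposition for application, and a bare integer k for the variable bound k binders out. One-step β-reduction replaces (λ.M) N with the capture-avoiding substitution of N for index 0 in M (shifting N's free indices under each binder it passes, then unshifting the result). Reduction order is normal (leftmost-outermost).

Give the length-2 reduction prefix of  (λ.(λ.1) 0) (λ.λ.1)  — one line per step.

  start: (λ.(λ.1) 0) (λ.λ.1)
  step 1: (λ.λ.λ.1) (λ.λ.1)
  step 2: λ.λ.1

Answer: after 2 steps: λ.λ.1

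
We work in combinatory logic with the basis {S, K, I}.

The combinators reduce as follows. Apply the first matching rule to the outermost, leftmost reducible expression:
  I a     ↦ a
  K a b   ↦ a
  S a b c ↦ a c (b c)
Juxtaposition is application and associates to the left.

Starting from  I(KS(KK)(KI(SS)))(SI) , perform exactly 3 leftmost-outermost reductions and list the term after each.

  start: I(KS(KK)(KI(SS)))(SI)
  [1] KS(KK)(KI(SS))(SI)
  [2] S(KI(SS))(SI)
  [3] SI(SI)

Answer: after 3 steps: SI(SI)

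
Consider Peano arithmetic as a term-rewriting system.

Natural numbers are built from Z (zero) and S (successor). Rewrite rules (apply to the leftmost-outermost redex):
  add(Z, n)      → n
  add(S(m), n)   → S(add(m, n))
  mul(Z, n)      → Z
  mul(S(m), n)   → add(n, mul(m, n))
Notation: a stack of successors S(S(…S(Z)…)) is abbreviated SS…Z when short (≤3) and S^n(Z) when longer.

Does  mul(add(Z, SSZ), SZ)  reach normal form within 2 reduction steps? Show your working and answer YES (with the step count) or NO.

Answer: NO — after 2 steps the term is add(SZ, mul(SZ, SZ)), not yet normal

Working:
  start: mul(add(Z, SSZ), SZ)
  [1] mul(SSZ, SZ)
  [2] add(SZ, mul(SZ, SZ))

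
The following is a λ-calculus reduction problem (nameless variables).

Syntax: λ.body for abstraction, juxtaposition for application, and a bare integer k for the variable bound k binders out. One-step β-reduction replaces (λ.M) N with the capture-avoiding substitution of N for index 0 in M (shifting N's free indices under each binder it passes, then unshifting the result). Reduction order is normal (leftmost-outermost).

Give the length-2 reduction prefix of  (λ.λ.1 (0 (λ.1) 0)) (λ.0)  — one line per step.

Answer: after 2 steps: λ.0 (λ.1) 0

Reduction:
  start: (λ.λ.1 (0 (λ.1) 0)) (λ.0)
  [1] λ.(λ.0) (0 (λ.1) 0)
  [2] λ.0 (λ.1) 0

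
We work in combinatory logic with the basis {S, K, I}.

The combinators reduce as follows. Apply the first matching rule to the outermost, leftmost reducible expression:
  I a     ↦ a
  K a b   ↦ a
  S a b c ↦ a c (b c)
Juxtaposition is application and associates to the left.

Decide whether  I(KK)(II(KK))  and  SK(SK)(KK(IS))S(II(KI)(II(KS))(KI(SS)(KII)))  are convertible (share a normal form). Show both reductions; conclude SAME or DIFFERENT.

Term A:
  start: I(KK)(II(KK))
  step 1: KK(II(KK))
  step 2: K

Term B:
  start: SK(SK)(KK(IS))S(II(KI)(II(KS))(KI(SS)(KII)))
  step 1: K(KK(IS))(SK(KK(IS)))S(II(KI)(II(KS))(KI(SS)(KII)))
  step 2: KK(IS)S(II(KI)(II(KS))(KI(SS)(KII)))
  step 3: KS(II(KI)(II(KS))(KI(SS)(KII)))
  step 4: S

Answer: DIFFERENT — A ⇓ K, B ⇓ S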